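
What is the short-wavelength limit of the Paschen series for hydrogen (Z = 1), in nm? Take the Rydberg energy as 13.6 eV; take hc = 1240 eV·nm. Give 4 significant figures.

The Paschen series has lower level n_f = 3; the series limit corresponds to n_i → ∞.
ΔE_max = 13.6 × 1 / 3² = 1.511 eV.
λ_min = 1240 / 1.511 = 820.6 nm.

820.6 nm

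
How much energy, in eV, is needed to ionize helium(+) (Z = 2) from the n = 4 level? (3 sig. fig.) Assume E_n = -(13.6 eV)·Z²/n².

E_n = −13.6 Z²/n² = −54.40/n² eV for Z = 2.
E_4 = −54.40/16 = −3.40 eV, so ionization (to E = 0) requires 3.40 eV.

3.40 eV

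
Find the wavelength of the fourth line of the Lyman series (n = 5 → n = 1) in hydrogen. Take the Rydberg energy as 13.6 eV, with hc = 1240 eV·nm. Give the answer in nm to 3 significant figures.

The Lyman series terminates on n_f = 1; the fourth line has n_i = 1+4 = 5.
ΔE = 13.60 × (1/1² − 1/5²) = 13.06 eV.
λ = 1240 / 13.06 = 95.0 nm.

95.0 nm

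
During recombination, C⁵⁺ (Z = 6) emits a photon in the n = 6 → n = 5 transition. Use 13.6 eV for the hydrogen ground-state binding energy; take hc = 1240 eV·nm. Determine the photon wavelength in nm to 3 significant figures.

207 nm

For Z = 6 the level energies scale as Z², so the effective Rydberg energy is 13.6 × 36 = 489.6 eV.
ΔE = 489.6 × (1/5² − 1/6²) = 489.6 × 0.01222 = 5.984 eV.
λ = hc/ΔE = 1240 / 5.984 = 207 nm.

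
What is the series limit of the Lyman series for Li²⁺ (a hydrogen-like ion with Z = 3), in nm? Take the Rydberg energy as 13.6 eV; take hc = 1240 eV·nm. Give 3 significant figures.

The Lyman series has lower level n_f = 1; the series limit corresponds to n_i → ∞.
ΔE_max = 13.6 × 9 / 1² = 122.4 eV.
λ_min = 1240 / 122.4 = 10.1 nm.

10.1 nm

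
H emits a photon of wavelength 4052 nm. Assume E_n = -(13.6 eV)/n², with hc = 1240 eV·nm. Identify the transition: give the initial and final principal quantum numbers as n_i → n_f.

The photon energy is ΔE = hc/λ = 1240 / 4052 = 0.3060 eV.
With Z = 1, ΔE = 13.60 × (1/n_f² − 1/n_i²), so 1/n_f² − 1/n_i² = 0.02250.
Trying n_f = 4 gives 1/n_i² = 0.04000, i.e. n_i ≈ 5; this pair matches.

n_i = 5, n_f = 4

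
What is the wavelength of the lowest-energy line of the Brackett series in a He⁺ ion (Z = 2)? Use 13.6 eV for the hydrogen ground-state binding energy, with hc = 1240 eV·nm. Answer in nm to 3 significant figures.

1010 nm

The Brackett series terminates on n_f = 4; the first line has n_i = 4+1 = 5.
ΔE = 54.40 × (1/4² − 1/5²) = 1.224 eV.
λ = 1240 / 1.224 = 1010 nm.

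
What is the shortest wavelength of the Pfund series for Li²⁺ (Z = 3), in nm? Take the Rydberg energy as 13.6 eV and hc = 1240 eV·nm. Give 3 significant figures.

The Pfund series has lower level n_f = 5; the series limit corresponds to n_i → ∞.
ΔE_max = 13.6 × 9 / 5² = 4.896 eV.
λ_min = 1240 / 4.896 = 253 nm.

253 nm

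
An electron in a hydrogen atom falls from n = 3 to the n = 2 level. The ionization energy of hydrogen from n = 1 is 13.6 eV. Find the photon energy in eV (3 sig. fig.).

E_3 = −13.60/9 = −1.511 eV and E_2 = −13.60/4 = −3.400 eV.
The photon energy is |E_3 − E_2| = 1.89 eV.

1.89 eV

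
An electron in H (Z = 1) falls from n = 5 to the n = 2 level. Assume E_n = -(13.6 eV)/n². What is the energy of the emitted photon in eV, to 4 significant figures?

2.856 eV

E_5 = −13.60/25 = −0.5440 eV and E_2 = −13.60/4 = −3.400 eV.
The photon energy is |E_5 − E_2| = 2.856 eV.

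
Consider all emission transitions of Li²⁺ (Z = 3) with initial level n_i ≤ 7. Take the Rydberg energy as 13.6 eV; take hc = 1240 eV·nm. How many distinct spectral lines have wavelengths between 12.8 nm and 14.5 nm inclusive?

Enumerate all n_i → n_f pairs with 1 ≤ n_f < n_i ≤ 7 and compute λ = 1240 / [13.6·9·(1/n_f² − 1/n_i²)].
Lines falling in [12.8, 14.5] nm: 2→1 (13.51 nm).

1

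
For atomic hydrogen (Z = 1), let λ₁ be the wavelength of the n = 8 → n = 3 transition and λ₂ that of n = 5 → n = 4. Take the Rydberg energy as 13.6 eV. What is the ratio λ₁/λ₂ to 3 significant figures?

λ ∝ 1/ΔE ∝ 1/(1/n_f² − 1/n_i²), and the Z² and hc factors cancel in the ratio.
λ₁/λ₂ = (1/4² − 1/5²)/(1/3² − 1/8²) = 0.02250/0.09549 = 0.236.

0.236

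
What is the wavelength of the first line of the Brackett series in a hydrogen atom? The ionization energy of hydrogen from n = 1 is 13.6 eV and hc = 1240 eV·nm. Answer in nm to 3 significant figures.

The Brackett series terminates on n_f = 4; the first line has n_i = 4+1 = 5.
ΔE = 13.60 × (1/4² − 1/5²) = 0.3060 eV.
λ = 1240 / 0.3060 = 4050 nm.

4050 nm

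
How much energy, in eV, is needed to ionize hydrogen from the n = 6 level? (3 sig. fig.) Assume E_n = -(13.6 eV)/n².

0.378 eV

E_6 = −13.60/36 = −0.378 eV, so ionization (to E = 0) requires 0.378 eV.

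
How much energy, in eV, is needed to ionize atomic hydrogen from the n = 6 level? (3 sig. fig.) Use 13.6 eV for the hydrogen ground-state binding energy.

E_6 = −13.60/36 = −0.378 eV, so ionization (to E = 0) requires 0.378 eV.

0.378 eV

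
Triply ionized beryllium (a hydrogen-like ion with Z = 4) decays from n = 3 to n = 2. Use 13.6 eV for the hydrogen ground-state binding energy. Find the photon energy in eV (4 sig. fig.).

The Bohr energies scale as Z², so for Z = 4: E_n = −217.6/n² eV.
E_3 = −217.6/9 = −24.18 eV and E_2 = −217.6/4 = −54.40 eV.
The photon energy is |E_3 − E_2| = 30.22 eV.

30.22 eV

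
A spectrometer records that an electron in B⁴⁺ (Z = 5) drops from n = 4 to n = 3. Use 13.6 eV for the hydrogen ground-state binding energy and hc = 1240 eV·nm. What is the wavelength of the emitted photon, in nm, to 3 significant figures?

For Z = 5 the level energies scale as Z², so the effective Rydberg energy is 13.6 × 25 = 340.0 eV.
ΔE = 340.0 × (1/3² − 1/4²) = 340.0 × 0.04861 = 16.53 eV.
λ = hc/ΔE = 1240 / 16.53 = 75.0 nm.

75.0 nm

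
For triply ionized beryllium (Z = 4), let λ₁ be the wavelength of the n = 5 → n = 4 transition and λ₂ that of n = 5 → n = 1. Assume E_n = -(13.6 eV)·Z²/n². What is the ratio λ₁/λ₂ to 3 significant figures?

λ ∝ 1/ΔE ∝ 1/(1/n_f² − 1/n_i²), and the Z² and hc factors cancel in the ratio.
λ₁/λ₂ = (1/1² − 1/5²)/(1/4² − 1/5²) = 0.9600/0.02250 = 42.7.

42.7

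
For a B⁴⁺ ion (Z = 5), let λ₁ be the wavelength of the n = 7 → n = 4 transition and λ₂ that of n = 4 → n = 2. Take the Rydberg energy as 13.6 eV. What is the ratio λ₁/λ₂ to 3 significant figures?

λ ∝ 1/ΔE ∝ 1/(1/n_f² − 1/n_i²), and the Z² and hc factors cancel in the ratio.
λ₁/λ₂ = (1/2² − 1/4²)/(1/4² − 1/7²) = 0.1875/0.04209 = 4.45.

4.45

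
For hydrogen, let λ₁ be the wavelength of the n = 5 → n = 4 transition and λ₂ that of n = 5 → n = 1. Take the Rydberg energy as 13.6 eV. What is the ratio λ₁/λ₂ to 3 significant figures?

λ ∝ 1/ΔE ∝ 1/(1/n_f² − 1/n_i²), and the Z² and hc factors cancel in the ratio.
λ₁/λ₂ = (1/1² − 1/5²)/(1/4² − 1/5²) = 0.9600/0.02250 = 42.7.

42.7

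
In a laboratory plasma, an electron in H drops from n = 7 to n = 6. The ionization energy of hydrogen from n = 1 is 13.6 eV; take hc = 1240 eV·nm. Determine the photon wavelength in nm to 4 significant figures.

ΔE = 13.60 × (1/6² − 1/7²) = 13.60 × 0.007370 = 0.1002 eV.
λ = hc/ΔE = 1240 / 0.1002 = 12370 nm.

12370 nm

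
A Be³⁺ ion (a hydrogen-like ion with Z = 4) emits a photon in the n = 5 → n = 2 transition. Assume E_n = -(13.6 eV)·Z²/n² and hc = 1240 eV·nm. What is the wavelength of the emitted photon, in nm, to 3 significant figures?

27.1 nm

For Z = 4 the level energies scale as Z², so the effective Rydberg energy is 13.6 × 16 = 217.6 eV.
ΔE = 217.6 × (1/2² − 1/5²) = 217.6 × 0.2100 = 45.70 eV.
λ = hc/ΔE = 1240 / 45.70 = 27.1 nm.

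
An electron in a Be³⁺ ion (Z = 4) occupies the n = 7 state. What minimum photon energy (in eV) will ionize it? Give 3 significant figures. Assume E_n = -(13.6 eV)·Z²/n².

E_n = −13.6 Z²/n² = −217.6/n² eV for Z = 4.
E_7 = −217.6/49 = −4.44 eV, so ionization (to E = 0) requires 4.44 eV.

4.44 eV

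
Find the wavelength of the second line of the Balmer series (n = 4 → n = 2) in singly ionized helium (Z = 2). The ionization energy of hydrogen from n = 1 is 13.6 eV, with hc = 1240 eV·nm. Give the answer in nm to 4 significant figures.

121.6 nm

The Balmer series terminates on n_f = 2; the second line has n_i = 2+2 = 4.
ΔE = 54.40 × (1/2² − 1/4²) = 10.20 eV.
λ = 1240 / 10.20 = 121.6 nm.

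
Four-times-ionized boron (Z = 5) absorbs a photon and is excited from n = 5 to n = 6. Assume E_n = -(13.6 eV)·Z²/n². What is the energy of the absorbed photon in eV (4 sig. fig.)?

The Bohr energies scale as Z², so for Z = 5: E_n = −340.0/n² eV.
E_6 = −340.0/36 = −9.444 eV and E_5 = −340.0/25 = −13.60 eV.
The photon energy is |E_6 − E_5| = 4.156 eV.

4.156 eV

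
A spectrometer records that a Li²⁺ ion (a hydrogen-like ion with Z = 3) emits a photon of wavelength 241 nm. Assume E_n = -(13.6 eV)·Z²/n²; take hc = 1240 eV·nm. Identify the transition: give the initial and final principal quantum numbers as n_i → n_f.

The photon energy is ΔE = hc/λ = 1240 / 241 = 5.145 eV.
With Z = 3, ΔE = 122.4 × (1/n_f² − 1/n_i²), so 1/n_f² − 1/n_i² = 0.04204.
Trying n_f = 4 gives 1/n_i² = 0.02046, i.e. n_i ≈ 7; this pair matches.

n_i = 7, n_f = 4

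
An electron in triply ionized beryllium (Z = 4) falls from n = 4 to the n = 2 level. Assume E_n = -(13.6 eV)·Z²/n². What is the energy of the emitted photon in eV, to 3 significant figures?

40.8 eV

The Bohr energies scale as Z², so for Z = 4: E_n = −217.6/n² eV.
E_4 = −217.6/16 = −13.60 eV and E_2 = −217.6/4 = −54.40 eV.
The photon energy is |E_4 − E_2| = 40.8 eV.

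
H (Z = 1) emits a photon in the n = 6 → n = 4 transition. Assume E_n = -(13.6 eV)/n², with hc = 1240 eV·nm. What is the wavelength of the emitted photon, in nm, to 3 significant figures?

ΔE = 13.60 × (1/4² − 1/6²) = 13.60 × 0.03472 = 0.4722 eV.
λ = hc/ΔE = 1240 / 0.4722 = 2630 nm.

2630 nm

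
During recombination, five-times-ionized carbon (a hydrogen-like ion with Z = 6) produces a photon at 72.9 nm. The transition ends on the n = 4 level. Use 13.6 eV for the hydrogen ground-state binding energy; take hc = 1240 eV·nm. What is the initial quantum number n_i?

The photon energy is ΔE = hc/λ = 1240 / 72.9 = 17.01 eV.
With Z = 6, ΔE = 489.6 × (1/n_f² − 1/n_i²), so 1/n_f² − 1/n_i² = 0.03474.
With n_f = 4: 1/n_i² = 1/16 − 0.03474 = 0.02776, so n_i ≈ 6.00.

n_i = 6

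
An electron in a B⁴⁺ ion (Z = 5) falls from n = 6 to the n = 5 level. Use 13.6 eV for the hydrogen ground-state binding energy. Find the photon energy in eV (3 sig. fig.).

4.16 eV

The Bohr energies scale as Z², so for Z = 5: E_n = −340.0/n² eV.
E_6 = −340.0/36 = −9.444 eV and E_5 = −340.0/25 = −13.60 eV.
The photon energy is |E_6 − E_5| = 4.16 eV.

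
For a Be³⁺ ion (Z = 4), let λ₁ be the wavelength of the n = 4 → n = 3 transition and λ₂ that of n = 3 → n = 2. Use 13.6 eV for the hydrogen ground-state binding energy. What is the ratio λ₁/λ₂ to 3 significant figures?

2.86

λ ∝ 1/ΔE ∝ 1/(1/n_f² − 1/n_i²), and the Z² and hc factors cancel in the ratio.
λ₁/λ₂ = (1/2² − 1/3²)/(1/3² − 1/4²) = 0.1389/0.04861 = 2.86.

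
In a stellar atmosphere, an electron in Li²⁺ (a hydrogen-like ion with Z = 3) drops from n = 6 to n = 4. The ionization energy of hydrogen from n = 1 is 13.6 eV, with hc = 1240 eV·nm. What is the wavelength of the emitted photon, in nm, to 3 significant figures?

For Z = 3 the level energies scale as Z², so the effective Rydberg energy is 13.6 × 9 = 122.4 eV.
ΔE = 122.4 × (1/4² − 1/6²) = 122.4 × 0.03472 = 4.250 eV.
λ = hc/ΔE = 1240 / 4.250 = 292 nm.

292 nm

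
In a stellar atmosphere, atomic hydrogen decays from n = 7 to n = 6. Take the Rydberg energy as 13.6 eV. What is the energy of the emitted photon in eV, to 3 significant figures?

0.100 eV

E_7 = −13.60/49 = −0.2776 eV and E_6 = −13.60/36 = −0.3778 eV.
The photon energy is |E_7 − E_6| = 0.100 eV.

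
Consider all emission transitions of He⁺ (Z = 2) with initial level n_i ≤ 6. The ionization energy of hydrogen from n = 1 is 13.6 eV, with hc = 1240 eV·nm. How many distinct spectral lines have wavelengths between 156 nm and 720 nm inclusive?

5

Enumerate all n_i → n_f pairs with 1 ≤ n_f < n_i ≤ 6 and compute λ = 1240 / [13.6·4·(1/n_f² − 1/n_i²)].
Lines falling in [156, 720] nm: 3→2 (164.1 nm), 6→3 (273.5 nm), 5→3 (320.5 nm), 4→3 (468.9 nm), 6→4 (656.5 nm).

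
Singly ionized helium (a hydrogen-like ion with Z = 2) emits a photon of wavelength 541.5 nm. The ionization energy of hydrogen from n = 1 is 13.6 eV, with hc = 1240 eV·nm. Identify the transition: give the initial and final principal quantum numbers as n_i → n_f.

The photon energy is ΔE = hc/λ = 1240 / 541.5 = 2.290 eV.
With Z = 2, ΔE = 54.40 × (1/n_f² − 1/n_i²), so 1/n_f² − 1/n_i² = 0.04209.
Trying n_f = 4 gives 1/n_i² = 0.02041, i.e. n_i ≈ 7; this pair matches.

n_i = 7, n_f = 4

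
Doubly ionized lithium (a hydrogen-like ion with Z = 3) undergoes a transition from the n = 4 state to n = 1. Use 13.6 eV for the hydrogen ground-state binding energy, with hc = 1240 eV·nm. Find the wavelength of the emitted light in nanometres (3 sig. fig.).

10.8 nm

For Z = 3 the level energies scale as Z², so the effective Rydberg energy is 13.6 × 9 = 122.4 eV.
ΔE = 122.4 × (1/1² − 1/4²) = 122.4 × 0.9375 = 114.8 eV.
λ = hc/ΔE = 1240 / 114.8 = 10.8 nm.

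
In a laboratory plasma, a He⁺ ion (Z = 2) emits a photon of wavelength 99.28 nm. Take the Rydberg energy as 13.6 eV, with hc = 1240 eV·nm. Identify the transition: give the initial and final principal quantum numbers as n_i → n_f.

The photon energy is ΔE = hc/λ = 1240 / 99.28 = 12.49 eV.
With Z = 2, ΔE = 54.40 × (1/n_f² − 1/n_i²), so 1/n_f² − 1/n_i² = 0.2296.
Trying n_f = 2 gives 1/n_i² = 0.02041, i.e. n_i ≈ 7; this pair matches.

n_i = 7, n_f = 2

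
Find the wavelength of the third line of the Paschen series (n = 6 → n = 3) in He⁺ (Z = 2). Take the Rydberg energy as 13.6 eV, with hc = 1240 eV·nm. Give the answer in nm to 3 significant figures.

The Paschen series terminates on n_f = 3; the third line has n_i = 3+3 = 6.
ΔE = 54.40 × (1/3² − 1/6²) = 4.533 eV.
λ = 1240 / 4.533 = 274 nm.

274 nm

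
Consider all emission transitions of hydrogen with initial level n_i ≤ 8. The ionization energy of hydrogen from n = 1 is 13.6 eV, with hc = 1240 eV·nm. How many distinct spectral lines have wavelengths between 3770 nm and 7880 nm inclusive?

4

Enumerate all n_i → n_f pairs with 1 ≤ n_f < n_i ≤ 8 and compute λ = 1240 / [13.6·1·(1/n_f² − 1/n_i²)].
Lines falling in [3770, 7880] nm: 5→4 (4052 nm), 7→5 (4654 nm), 6→5 (7460 nm), 8→6 (7503 nm).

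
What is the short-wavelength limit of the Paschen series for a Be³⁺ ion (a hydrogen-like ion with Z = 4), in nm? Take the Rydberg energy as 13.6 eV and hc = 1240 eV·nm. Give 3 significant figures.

51.3 nm

The Paschen series has lower level n_f = 3; the series limit corresponds to n_i → ∞.
ΔE_max = 13.6 × 16 / 3² = 24.18 eV.
λ_min = 1240 / 24.18 = 51.3 nm.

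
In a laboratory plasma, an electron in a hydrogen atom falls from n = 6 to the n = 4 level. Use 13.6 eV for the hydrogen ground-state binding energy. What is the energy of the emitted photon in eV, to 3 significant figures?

E_6 = −13.60/36 = −0.3778 eV and E_4 = −13.60/16 = −0.8500 eV.
The photon energy is |E_6 − E_4| = 0.472 eV.

0.472 eV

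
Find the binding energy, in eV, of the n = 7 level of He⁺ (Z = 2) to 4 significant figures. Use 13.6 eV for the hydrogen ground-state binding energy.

1.110 eV

E_n = −13.6 Z²/n² = −54.40/n² eV for Z = 2.
E_7 = −54.40/49 = −1.110 eV, so ionization (to E = 0) requires 1.110 eV.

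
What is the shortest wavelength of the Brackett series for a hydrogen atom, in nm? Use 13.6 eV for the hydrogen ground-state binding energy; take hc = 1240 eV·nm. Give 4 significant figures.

The Brackett series has lower level n_f = 4; the series limit corresponds to n_i → ∞.
ΔE_max = 13.6 × 1 / 4² = 0.8500 eV.
λ_min = 1240 / 0.8500 = 1459 nm.

1459 nm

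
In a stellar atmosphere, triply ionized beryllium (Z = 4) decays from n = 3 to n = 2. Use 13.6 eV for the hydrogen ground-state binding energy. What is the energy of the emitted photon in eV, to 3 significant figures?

The Bohr energies scale as Z², so for Z = 4: E_n = −217.6/n² eV.
E_3 = −217.6/9 = −24.18 eV and E_2 = −217.6/4 = −54.40 eV.
The photon energy is |E_3 − E_2| = 30.2 eV.

30.2 eV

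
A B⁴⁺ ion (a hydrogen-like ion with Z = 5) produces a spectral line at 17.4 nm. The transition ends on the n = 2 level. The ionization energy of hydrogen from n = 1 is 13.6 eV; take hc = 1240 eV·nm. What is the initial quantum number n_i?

The photon energy is ΔE = hc/λ = 1240 / 17.4 = 71.26 eV.
With Z = 5, ΔE = 340.0 × (1/n_f² − 1/n_i²), so 1/n_f² − 1/n_i² = 0.2096.
With n_f = 2: 1/n_i² = 1/4 − 0.2096 = 0.04040, so n_i ≈ 4.98.

n_i = 5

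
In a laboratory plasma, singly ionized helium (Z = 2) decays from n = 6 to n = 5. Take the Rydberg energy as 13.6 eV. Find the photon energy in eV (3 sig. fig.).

0.665 eV

The Bohr energies scale as Z², so for Z = 2: E_n = −54.40/n² eV.
E_6 = −54.40/36 = −1.511 eV and E_5 = −54.40/25 = −2.176 eV.
The photon energy is |E_6 − E_5| = 0.665 eV.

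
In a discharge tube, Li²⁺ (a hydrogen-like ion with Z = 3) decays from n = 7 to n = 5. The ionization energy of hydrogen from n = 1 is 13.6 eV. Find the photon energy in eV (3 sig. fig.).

The Bohr energies scale as Z², so for Z = 3: E_n = −122.4/n² eV.
E_7 = −122.4/49 = −2.498 eV and E_5 = −122.4/25 = −4.896 eV.
The photon energy is |E_7 − E_5| = 2.40 eV.

2.40 eV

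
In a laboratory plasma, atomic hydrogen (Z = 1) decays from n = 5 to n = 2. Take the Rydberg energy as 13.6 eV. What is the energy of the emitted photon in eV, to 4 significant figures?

E_5 = −13.60/25 = −0.5440 eV and E_2 = −13.60/4 = −3.400 eV.
The photon energy is |E_5 − E_2| = 2.856 eV.

2.856 eV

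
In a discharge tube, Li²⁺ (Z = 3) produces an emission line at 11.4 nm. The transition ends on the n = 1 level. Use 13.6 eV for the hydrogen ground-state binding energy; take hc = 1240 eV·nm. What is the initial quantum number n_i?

n_i = 3

The photon energy is ΔE = hc/λ = 1240 / 11.4 = 108.8 eV.
With Z = 3, ΔE = 122.4 × (1/n_f² − 1/n_i²), so 1/n_f² − 1/n_i² = 0.8887.
With n_f = 1: 1/n_i² = 1/1 − 0.8887 = 0.1113, so n_i ≈ 3.00.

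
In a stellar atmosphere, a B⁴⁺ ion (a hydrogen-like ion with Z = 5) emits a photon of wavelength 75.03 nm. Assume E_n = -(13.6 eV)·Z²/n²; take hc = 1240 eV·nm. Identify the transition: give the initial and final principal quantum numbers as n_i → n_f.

n_i = 4, n_f = 3

The photon energy is ΔE = hc/λ = 1240 / 75.03 = 16.53 eV.
With Z = 5, ΔE = 340.0 × (1/n_f² − 1/n_i²), so 1/n_f² − 1/n_i² = 0.04861.
Trying n_f = 3 gives 1/n_i² = 0.06250, i.e. n_i ≈ 4; this pair matches.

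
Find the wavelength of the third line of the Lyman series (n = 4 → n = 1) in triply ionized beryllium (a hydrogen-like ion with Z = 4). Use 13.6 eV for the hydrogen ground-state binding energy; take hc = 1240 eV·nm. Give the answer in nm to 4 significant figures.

6.078 nm

The Lyman series terminates on n_f = 1; the third line has n_i = 1+3 = 4.
ΔE = 217.6 × (1/1² − 1/4²) = 204.0 eV.
λ = 1240 / 204.0 = 6.078 nm.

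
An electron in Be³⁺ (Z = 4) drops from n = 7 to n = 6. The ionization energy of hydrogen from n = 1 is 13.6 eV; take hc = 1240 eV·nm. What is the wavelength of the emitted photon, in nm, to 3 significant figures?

773 nm

For Z = 4 the level energies scale as Z², so the effective Rydberg energy is 13.6 × 16 = 217.6 eV.
ΔE = 217.6 × (1/6² − 1/7²) = 217.6 × 0.007370 = 1.604 eV.
λ = hc/ΔE = 1240 / 1.604 = 773 nm.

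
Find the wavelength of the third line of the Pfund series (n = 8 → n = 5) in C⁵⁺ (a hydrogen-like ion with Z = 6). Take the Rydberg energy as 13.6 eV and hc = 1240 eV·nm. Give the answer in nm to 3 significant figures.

The Pfund series terminates on n_f = 5; the third line has n_i = 5+3 = 8.
ΔE = 489.6 × (1/5² − 1/8²) = 11.93 eV.
λ = 1240 / 11.93 = 104 nm.

104 nm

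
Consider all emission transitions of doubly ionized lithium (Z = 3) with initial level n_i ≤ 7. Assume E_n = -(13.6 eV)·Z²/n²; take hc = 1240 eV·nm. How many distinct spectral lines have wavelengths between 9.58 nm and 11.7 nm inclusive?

Enumerate all n_i → n_f pairs with 1 ≤ n_f < n_i ≤ 7 and compute λ = 1240 / [13.6·9·(1/n_f² − 1/n_i²)].
Lines falling in [9.58, 11.7] nm: 7→1 (10.34 nm), 6→1 (10.42 nm), 5→1 (10.55 nm), 4→1 (10.81 nm), 3→1 (11.40 nm).

5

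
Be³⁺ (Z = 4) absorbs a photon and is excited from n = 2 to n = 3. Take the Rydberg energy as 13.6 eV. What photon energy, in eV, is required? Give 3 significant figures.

The Bohr energies scale as Z², so for Z = 4: E_n = −217.6/n² eV.
E_3 = −217.6/9 = −24.18 eV and E_2 = −217.6/4 = −54.40 eV.
The photon energy is |E_3 − E_2| = 30.2 eV.

30.2 eV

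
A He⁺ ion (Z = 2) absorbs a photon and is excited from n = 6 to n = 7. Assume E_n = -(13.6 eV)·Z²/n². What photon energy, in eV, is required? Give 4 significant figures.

0.4009 eV

The Bohr energies scale as Z², so for Z = 2: E_n = −54.40/n² eV.
E_7 = −54.40/49 = −1.110 eV and E_6 = −54.40/36 = −1.511 eV.
The photon energy is |E_7 − E_6| = 0.4009 eV.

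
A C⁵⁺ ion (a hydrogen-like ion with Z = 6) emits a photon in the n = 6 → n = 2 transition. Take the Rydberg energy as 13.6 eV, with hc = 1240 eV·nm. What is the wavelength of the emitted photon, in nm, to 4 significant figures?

11.40 nm

For Z = 6 the level energies scale as Z², so the effective Rydberg energy is 13.6 × 36 = 489.6 eV.
ΔE = 489.6 × (1/2² − 1/6²) = 489.6 × 0.2222 = 108.8 eV.
λ = hc/ΔE = 1240 / 108.8 = 11.40 nm.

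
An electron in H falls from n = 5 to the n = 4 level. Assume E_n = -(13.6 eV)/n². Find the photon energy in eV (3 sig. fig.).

0.306 eV

E_5 = −13.60/25 = −0.5440 eV and E_4 = −13.60/16 = −0.8500 eV.
The photon energy is |E_5 − E_4| = 0.306 eV.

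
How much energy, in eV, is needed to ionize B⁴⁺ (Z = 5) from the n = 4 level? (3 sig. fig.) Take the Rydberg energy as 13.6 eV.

E_n = −13.6 Z²/n² = −340.0/n² eV for Z = 5.
E_4 = −340.0/16 = −21.3 eV, so ionization (to E = 0) requires 21.3 eV.

21.3 eV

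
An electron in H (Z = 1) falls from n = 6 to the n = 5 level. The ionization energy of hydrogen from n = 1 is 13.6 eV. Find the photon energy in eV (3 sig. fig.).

0.166 eV

E_6 = −13.60/36 = −0.3778 eV and E_5 = −13.60/25 = −0.5440 eV.
The photon energy is |E_6 − E_5| = 0.166 eV.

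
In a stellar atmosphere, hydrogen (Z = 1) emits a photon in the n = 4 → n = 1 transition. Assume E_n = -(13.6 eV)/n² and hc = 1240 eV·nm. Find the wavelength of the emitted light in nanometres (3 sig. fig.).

97.3 nm

ΔE = 13.60 × (1/1² − 1/4²) = 13.60 × 0.9375 = 12.75 eV.
λ = hc/ΔE = 1240 / 12.75 = 97.3 nm.
This line belongs to the Lyman series.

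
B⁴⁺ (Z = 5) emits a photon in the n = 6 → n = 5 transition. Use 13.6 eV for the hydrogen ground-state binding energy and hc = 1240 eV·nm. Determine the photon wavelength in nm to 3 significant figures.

For Z = 5 the level energies scale as Z², so the effective Rydberg energy is 13.6 × 25 = 340.0 eV.
ΔE = 340.0 × (1/5² − 1/6²) = 340.0 × 0.01222 = 4.156 eV.
λ = hc/ΔE = 1240 / 4.156 = 298 nm.

298 nm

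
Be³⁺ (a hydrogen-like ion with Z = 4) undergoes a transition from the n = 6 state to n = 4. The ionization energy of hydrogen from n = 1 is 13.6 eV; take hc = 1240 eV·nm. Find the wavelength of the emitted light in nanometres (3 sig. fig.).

For Z = 4 the level energies scale as Z², so the effective Rydberg energy is 13.6 × 16 = 217.6 eV.
ΔE = 217.6 × (1/4² − 1/6²) = 217.6 × 0.03472 = 7.556 eV.
λ = hc/ΔE = 1240 / 7.556 = 164 nm.

164 nm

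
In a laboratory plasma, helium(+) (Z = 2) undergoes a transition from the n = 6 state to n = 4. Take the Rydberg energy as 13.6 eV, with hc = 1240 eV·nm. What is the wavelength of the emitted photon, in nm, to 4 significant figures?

656.5 nm

For Z = 2 the level energies scale as Z², so the effective Rydberg energy is 13.6 × 4 = 54.40 eV.
ΔE = 54.40 × (1/4² − 1/6²) = 54.40 × 0.03472 = 1.889 eV.
λ = hc/ΔE = 1240 / 1.889 = 656.5 nm.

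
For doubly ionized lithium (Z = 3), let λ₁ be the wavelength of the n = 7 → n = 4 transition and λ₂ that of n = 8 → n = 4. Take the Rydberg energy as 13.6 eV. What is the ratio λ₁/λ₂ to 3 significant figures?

1.11

λ ∝ 1/ΔE ∝ 1/(1/n_f² − 1/n_i²), and the Z² and hc factors cancel in the ratio.
λ₁/λ₂ = (1/4² − 1/8²)/(1/4² − 1/7²) = 0.04688/0.04209 = 1.11.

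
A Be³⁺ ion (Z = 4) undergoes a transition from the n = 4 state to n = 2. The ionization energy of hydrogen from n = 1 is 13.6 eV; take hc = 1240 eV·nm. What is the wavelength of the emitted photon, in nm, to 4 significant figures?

30.39 nm

For Z = 4 the level energies scale as Z², so the effective Rydberg energy is 13.6 × 16 = 217.6 eV.
ΔE = 217.6 × (1/2² − 1/4²) = 217.6 × 0.1875 = 40.80 eV.
λ = hc/ΔE = 1240 / 40.80 = 30.39 nm.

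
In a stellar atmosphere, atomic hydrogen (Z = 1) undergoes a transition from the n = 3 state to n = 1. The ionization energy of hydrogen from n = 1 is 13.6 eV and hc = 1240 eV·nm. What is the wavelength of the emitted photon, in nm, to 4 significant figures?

ΔE = 13.60 × (1/1² − 1/3²) = 13.60 × 0.8889 = 12.09 eV.
λ = hc/ΔE = 1240 / 12.09 = 102.6 nm.

102.6 nm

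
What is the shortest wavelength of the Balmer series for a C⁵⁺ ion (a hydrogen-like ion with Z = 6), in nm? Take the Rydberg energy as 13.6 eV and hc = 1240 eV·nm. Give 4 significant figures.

The Balmer series has lower level n_f = 2; the series limit corresponds to n_i → ∞.
ΔE_max = 13.6 × 36 / 2² = 122.4 eV.
λ_min = 1240 / 122.4 = 10.13 nm.

10.13 nm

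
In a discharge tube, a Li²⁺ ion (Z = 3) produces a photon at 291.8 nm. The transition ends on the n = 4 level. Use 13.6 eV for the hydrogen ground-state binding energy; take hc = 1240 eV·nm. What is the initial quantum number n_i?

n_i = 6

The photon energy is ΔE = hc/λ = 1240 / 291.8 = 4.249 eV.
With Z = 3, ΔE = 122.4 × (1/n_f² − 1/n_i²), so 1/n_f² − 1/n_i² = 0.03472.
With n_f = 4: 1/n_i² = 1/16 − 0.03472 = 0.02778, so n_i ≈ 6.00.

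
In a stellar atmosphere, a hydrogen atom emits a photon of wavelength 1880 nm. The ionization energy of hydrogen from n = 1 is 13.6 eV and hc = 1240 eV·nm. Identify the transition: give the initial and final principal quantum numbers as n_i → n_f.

The photon energy is ΔE = hc/λ = 1240 / 1880 = 0.6596 eV.
With Z = 1, ΔE = 13.60 × (1/n_f² − 1/n_i²), so 1/n_f² − 1/n_i² = 0.04850.
Trying n_f = 3 gives 1/n_i² = 0.06261, i.e. n_i ≈ 4; this pair matches.

n_i = 4, n_f = 3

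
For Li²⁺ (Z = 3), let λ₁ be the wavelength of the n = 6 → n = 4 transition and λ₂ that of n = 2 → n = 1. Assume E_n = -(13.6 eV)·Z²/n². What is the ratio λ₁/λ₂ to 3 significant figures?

λ ∝ 1/ΔE ∝ 1/(1/n_f² − 1/n_i²), and the Z² and hc factors cancel in the ratio.
λ₁/λ₂ = (1/1² − 1/2²)/(1/4² − 1/6²) = 0.7500/0.03472 = 21.6.

21.6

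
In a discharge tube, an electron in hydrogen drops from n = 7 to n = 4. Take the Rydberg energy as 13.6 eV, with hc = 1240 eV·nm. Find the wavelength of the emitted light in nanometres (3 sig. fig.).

2170 nm

ΔE = 13.60 × (1/4² − 1/7²) = 13.60 × 0.04209 = 0.5724 eV.
λ = hc/ΔE = 1240 / 0.5724 = 2170 nm.
This line belongs to the Brackett series.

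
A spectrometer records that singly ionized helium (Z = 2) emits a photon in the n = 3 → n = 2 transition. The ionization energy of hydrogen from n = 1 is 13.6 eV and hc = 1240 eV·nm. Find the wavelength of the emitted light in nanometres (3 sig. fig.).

164 nm

For Z = 2 the level energies scale as Z², so the effective Rydberg energy is 13.6 × 4 = 54.40 eV.
ΔE = 54.40 × (1/2² − 1/3²) = 54.40 × 0.1389 = 7.556 eV.
λ = hc/ΔE = 1240 / 7.556 = 164 nm.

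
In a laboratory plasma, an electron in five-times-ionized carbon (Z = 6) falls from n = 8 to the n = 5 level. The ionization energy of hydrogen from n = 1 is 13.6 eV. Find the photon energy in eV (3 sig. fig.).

11.9 eV

The Bohr energies scale as Z², so for Z = 6: E_n = −489.6/n² eV.
E_8 = −489.6/64 = −7.650 eV and E_5 = −489.6/25 = −19.58 eV.
The photon energy is |E_8 − E_5| = 11.9 eV.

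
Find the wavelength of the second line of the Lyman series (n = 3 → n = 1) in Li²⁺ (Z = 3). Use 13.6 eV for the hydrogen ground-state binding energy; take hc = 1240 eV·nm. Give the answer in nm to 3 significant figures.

11.4 nm

The Lyman series terminates on n_f = 1; the second line has n_i = 1+2 = 3.
ΔE = 122.4 × (1/1² − 1/3²) = 108.8 eV.
λ = 1240 / 108.8 = 11.4 nm.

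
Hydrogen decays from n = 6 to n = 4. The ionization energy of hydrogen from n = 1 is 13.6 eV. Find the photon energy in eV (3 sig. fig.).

0.472 eV

E_6 = −13.60/36 = −0.3778 eV and E_4 = −13.60/16 = −0.8500 eV.
The photon energy is |E_6 − E_4| = 0.472 eV.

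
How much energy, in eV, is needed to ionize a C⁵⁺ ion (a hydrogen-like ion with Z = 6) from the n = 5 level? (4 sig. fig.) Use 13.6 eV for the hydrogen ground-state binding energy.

19.58 eV

E_n = −13.6 Z²/n² = −489.6/n² eV for Z = 6.
E_5 = −489.6/25 = −19.58 eV, so ionization (to E = 0) requires 19.58 eV.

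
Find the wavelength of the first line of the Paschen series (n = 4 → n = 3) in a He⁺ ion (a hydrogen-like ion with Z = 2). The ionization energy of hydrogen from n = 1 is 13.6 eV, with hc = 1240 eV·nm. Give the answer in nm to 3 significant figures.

469 nm

The Paschen series terminates on n_f = 3; the first line has n_i = 3+1 = 4.
ΔE = 54.40 × (1/3² − 1/4²) = 2.644 eV.
λ = 1240 / 2.644 = 469 nm.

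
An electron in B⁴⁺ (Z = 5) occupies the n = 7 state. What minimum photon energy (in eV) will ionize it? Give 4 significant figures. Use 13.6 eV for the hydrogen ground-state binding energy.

E_n = −13.6 Z²/n² = −340.0/n² eV for Z = 5.
E_7 = −340.0/49 = −6.939 eV, so ionization (to E = 0) requires 6.939 eV.

6.939 eV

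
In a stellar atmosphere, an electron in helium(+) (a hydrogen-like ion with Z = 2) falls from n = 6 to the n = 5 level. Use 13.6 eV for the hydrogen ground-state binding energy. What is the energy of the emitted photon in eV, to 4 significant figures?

The Bohr energies scale as Z², so for Z = 2: E_n = −54.40/n² eV.
E_6 = −54.40/36 = −1.511 eV and E_5 = −54.40/25 = −2.176 eV.
The photon energy is |E_6 − E_5| = 0.6649 eV.

0.6649 eV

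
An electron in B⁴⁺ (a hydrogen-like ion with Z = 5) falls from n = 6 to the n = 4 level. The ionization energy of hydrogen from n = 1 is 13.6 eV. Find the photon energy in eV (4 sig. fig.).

11.81 eV

The Bohr energies scale as Z², so for Z = 5: E_n = −340.0/n² eV.
E_6 = −340.0/36 = −9.444 eV and E_4 = −340.0/16 = −21.25 eV.
The photon energy is |E_6 − E_4| = 11.81 eV.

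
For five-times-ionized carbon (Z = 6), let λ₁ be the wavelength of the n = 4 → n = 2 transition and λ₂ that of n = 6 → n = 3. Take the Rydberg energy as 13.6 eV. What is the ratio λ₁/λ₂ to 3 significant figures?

0.444

λ ∝ 1/ΔE ∝ 1/(1/n_f² − 1/n_i²), and the Z² and hc factors cancel in the ratio.
λ₁/λ₂ = (1/3² − 1/6²)/(1/2² − 1/4²) = 0.08333/0.1875 = 0.444.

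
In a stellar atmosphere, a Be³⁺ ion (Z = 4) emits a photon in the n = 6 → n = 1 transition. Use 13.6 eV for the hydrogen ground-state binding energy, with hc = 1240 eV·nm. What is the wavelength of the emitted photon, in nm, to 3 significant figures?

5.86 nm

For Z = 4 the level energies scale as Z², so the effective Rydberg energy is 13.6 × 16 = 217.6 eV.
ΔE = 217.6 × (1/1² − 1/6²) = 217.6 × 0.9722 = 211.6 eV.
λ = hc/ΔE = 1240 / 211.6 = 5.86 nm.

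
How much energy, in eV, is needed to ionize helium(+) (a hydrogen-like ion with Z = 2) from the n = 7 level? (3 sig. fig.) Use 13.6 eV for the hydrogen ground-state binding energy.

E_n = −13.6 Z²/n² = −54.40/n² eV for Z = 2.
E_7 = −54.40/49 = −1.11 eV, so ionization (to E = 0) requires 1.11 eV.

1.11 eV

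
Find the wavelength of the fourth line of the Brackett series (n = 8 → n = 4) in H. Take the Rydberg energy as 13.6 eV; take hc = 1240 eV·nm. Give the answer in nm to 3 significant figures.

1950 nm

The Brackett series terminates on n_f = 4; the fourth line has n_i = 4+4 = 8.
ΔE = 13.60 × (1/4² − 1/8²) = 0.6375 eV.
λ = 1240 / 0.6375 = 1950 nm.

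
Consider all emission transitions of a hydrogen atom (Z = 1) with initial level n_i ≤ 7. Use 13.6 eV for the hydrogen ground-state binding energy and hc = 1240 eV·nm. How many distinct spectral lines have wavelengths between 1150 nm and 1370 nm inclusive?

Enumerate all n_i → n_f pairs with 1 ≤ n_f < n_i ≤ 7 and compute λ = 1240 / [13.6·1·(1/n_f² − 1/n_i²)].
Lines falling in [1150, 1370] nm: 5→3 (1282 nm).

1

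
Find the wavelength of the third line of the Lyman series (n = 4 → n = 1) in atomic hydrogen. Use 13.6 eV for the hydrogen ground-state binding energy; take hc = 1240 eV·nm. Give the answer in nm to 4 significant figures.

97.25 nm

The Lyman series terminates on n_f = 1; the third line has n_i = 1+3 = 4.
ΔE = 13.60 × (1/1² − 1/4²) = 12.75 eV.
λ = 1240 / 12.75 = 97.25 nm.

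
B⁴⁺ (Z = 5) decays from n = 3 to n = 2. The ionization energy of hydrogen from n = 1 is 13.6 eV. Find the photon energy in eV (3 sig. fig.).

The Bohr energies scale as Z², so for Z = 5: E_n = −340.0/n² eV.
E_3 = −340.0/9 = −37.78 eV and E_2 = −340.0/4 = −85.00 eV.
The photon energy is |E_3 − E_2| = 47.2 eV.

47.2 eV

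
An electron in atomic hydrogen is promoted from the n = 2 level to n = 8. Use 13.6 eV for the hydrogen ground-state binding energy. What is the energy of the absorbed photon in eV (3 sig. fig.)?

3.19 eV

E_8 = −13.60/64 = −0.2125 eV and E_2 = −13.60/4 = −3.400 eV.
The photon energy is |E_8 − E_2| = 3.19 eV.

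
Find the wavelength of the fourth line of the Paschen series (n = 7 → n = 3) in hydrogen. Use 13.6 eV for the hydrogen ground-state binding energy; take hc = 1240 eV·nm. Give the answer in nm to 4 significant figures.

1005 nm

The Paschen series terminates on n_f = 3; the fourth line has n_i = 3+4 = 7.
ΔE = 13.60 × (1/3² − 1/7²) = 1.234 eV.
λ = 1240 / 1.234 = 1005 nm.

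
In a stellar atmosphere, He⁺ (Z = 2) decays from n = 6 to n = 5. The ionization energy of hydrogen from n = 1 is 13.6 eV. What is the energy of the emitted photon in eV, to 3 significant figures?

The Bohr energies scale as Z², so for Z = 2: E_n = −54.40/n² eV.
E_6 = −54.40/36 = −1.511 eV and E_5 = −54.40/25 = −2.176 eV.
The photon energy is |E_6 − E_5| = 0.665 eV.

0.665 eV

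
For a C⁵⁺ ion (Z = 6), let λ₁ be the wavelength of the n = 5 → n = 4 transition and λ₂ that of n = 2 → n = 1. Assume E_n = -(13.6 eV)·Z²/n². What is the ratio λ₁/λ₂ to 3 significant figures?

33.3

λ ∝ 1/ΔE ∝ 1/(1/n_f² − 1/n_i²), and the Z² and hc factors cancel in the ratio.
λ₁/λ₂ = (1/1² − 1/2²)/(1/4² − 1/5²) = 0.7500/0.02250 = 33.3.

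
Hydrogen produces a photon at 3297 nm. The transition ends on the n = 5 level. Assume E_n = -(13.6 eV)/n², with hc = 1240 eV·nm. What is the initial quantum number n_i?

The photon energy is ΔE = hc/λ = 1240 / 3297 = 0.3761 eV.
With Z = 1, ΔE = 13.60 × (1/n_f² − 1/n_i²), so 1/n_f² − 1/n_i² = 0.02765.
With n_f = 5: 1/n_i² = 1/25 − 0.02765 = 0.01235, so n_i ≈ 9.00.

n_i = 9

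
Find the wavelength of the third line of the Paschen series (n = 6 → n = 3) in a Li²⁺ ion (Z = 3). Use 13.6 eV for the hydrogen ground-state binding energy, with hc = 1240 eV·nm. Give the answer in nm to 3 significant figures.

122 nm

The Paschen series terminates on n_f = 3; the third line has n_i = 3+3 = 6.
ΔE = 122.4 × (1/3² − 1/6²) = 10.20 eV.
λ = 1240 / 10.20 = 122 nm.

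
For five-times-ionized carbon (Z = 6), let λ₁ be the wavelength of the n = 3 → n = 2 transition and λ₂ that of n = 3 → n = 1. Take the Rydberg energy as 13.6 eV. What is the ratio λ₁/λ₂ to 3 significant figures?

λ ∝ 1/ΔE ∝ 1/(1/n_f² − 1/n_i²), and the Z² and hc factors cancel in the ratio.
λ₁/λ₂ = (1/1² − 1/3²)/(1/2² − 1/3²) = 0.8889/0.1389 = 6.40.

6.40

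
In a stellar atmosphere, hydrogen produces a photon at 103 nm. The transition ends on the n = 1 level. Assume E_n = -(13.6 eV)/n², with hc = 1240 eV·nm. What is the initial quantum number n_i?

n_i = 3

The photon energy is ΔE = hc/λ = 1240 / 103 = 12.04 eV.
With Z = 1, ΔE = 13.60 × (1/n_f² − 1/n_i²), so 1/n_f² − 1/n_i² = 0.8852.
With n_f = 1: 1/n_i² = 1/1 − 0.8852 = 0.1148, so n_i ≈ 2.95.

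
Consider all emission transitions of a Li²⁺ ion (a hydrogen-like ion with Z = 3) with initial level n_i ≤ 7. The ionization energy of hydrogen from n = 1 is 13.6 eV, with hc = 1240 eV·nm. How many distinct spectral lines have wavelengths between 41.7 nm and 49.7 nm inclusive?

Enumerate all n_i → n_f pairs with 1 ≤ n_f < n_i ≤ 7 and compute λ = 1240 / [13.6·9·(1/n_f² − 1/n_i²)].
Lines falling in [41.7, 49.7] nm: 7→2 (44.12 nm), 6→2 (45.59 nm), 5→2 (48.24 nm).

3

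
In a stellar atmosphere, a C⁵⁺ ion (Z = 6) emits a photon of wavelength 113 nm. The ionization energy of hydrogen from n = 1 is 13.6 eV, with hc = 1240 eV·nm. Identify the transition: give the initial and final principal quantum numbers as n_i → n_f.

The photon energy is ΔE = hc/λ = 1240 / 113 = 10.97 eV.
With Z = 6, ΔE = 489.6 × (1/n_f² − 1/n_i²), so 1/n_f² − 1/n_i² = 0.02241.
Trying n_f = 4 gives 1/n_i² = 0.04009, i.e. n_i ≈ 5; this pair matches.

n_i = 5, n_f = 4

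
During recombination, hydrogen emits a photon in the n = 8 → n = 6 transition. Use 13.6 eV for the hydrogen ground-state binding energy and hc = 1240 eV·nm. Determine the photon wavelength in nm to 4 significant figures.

7503 nm

ΔE = 13.60 × (1/6² − 1/8²) = 13.60 × 0.01215 = 0.1653 eV.
λ = hc/ΔE = 1240 / 0.1653 = 7503 nm.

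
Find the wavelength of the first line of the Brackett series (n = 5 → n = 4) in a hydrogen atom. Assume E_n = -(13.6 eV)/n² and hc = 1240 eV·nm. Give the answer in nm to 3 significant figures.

4050 nm

The Brackett series terminates on n_f = 4; the first line has n_i = 4+1 = 5.
ΔE = 13.60 × (1/4² − 1/5²) = 0.3060 eV.
λ = 1240 / 0.3060 = 4050 nm.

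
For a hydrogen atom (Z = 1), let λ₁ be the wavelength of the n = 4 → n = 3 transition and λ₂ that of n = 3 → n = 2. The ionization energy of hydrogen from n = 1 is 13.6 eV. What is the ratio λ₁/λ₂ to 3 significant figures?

2.86

λ ∝ 1/ΔE ∝ 1/(1/n_f² − 1/n_i²), and the Z² and hc factors cancel in the ratio.
λ₁/λ₂ = (1/2² − 1/3²)/(1/3² − 1/4²) = 0.1389/0.04861 = 2.86.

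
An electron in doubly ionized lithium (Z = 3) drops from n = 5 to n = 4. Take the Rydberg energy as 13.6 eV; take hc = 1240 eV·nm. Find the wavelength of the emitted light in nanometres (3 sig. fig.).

For Z = 3 the level energies scale as Z², so the effective Rydberg energy is 13.6 × 9 = 122.4 eV.
ΔE = 122.4 × (1/4² − 1/5²) = 122.4 × 0.02250 = 2.754 eV.
λ = hc/ΔE = 1240 / 2.754 = 450 nm.

450 nm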